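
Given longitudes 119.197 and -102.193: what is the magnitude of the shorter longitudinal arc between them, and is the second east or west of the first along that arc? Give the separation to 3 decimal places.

138.610° east

Raw difference: -102.193 − 119.197 = -221.39°.
Normalise into (−180°, 180°]: -221.39° + 360° = 138.61°.
Positive ⇒ the second point lies to the east; separation 138.610°.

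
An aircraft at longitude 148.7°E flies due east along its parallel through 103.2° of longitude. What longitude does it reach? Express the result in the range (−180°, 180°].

Start at +148.7°; shift +103.2° → +251.9°.
+251.9° lies outside (−180°, 180°]; subtract 360° → -108.1°.

108.1°W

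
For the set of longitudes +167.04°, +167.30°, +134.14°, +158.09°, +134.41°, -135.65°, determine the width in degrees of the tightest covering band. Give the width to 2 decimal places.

90.21°

Sort the longitudes: -135.65°, +134.14°, +134.41°, +158.09°, +167.04°, +167.30°.
Eastward gaps between consecutive values (wrapping around): 269.79°, 0.27°, 23.68°, 8.95°, 0.26°, 57.05°.
Largest gap = 269.79° ⇒ minimal covering band is its complement: 360° − 269.79° = 90.21°.
Band runs from +134.14° eastward to -135.65°, crossing the antimeridian.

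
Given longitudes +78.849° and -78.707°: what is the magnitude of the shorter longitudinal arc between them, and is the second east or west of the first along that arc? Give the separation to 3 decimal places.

157.556° west

Raw difference: -78.707 − 78.849 = -157.556°.
Normalise into (−180°, 180°]: -157.556° stays -157.556°.
Negative ⇒ the second point lies to the west; separation 157.556°.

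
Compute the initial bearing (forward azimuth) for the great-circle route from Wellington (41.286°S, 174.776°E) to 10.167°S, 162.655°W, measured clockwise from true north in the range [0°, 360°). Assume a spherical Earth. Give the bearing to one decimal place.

39.0°

Δλ = -162.655 − 174.776 = -337.431°; wrapped into (−180°, 180°]: 22.569°.
θ = atan2( sin Δλ · cos φ₂ , cos φ₁ · sin φ₂ − sin φ₁ · cos φ₂ · cos Δλ )
  = atan2(0.37777, 0.46708) = 38.966° → normalised to [0°, 360°): 38.966°.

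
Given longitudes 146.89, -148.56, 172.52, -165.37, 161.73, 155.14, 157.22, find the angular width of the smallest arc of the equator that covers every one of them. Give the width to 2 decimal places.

Sort the longitudes: -165.37°, -148.56°, +146.89°, +155.14°, +157.22°, +161.73°, +172.52°.
Eastward gaps between consecutive values (wrapping around): 16.81°, 295.45°, 8.25°, 2.08°, 4.51°, 10.79°, 22.11°.
Largest gap = 295.45° ⇒ minimal covering band is its complement: 360° − 295.45° = 64.55°.
Band runs from +146.89° eastward to -148.56°, crossing the antimeridian.

64.55°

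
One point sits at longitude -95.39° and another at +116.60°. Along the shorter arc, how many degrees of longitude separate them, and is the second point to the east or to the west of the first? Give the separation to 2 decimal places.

148.01° west

Raw difference: 116.60 − -95.39 = 211.99°.
Normalise into (−180°, 180°]: 211.99° − 360° = -148.01°.
Negative ⇒ the second point lies to the west; separation 148.01°.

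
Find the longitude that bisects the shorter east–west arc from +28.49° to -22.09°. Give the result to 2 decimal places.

Signed shortest Δλ from +28.49° to -22.09° is -50.58°.
Midpoint longitude = +28.49° + (-50.58°)/2 = +28.49° − 25.29° = +3.20°.

+3.20°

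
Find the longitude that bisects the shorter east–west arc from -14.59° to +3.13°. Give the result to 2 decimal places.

Signed shortest Δλ from -14.59° to +3.13° is +17.72°.
Midpoint longitude = -14.59° + (+17.72°)/2 = -14.59° + 8.86° = -5.73°.

-5.73°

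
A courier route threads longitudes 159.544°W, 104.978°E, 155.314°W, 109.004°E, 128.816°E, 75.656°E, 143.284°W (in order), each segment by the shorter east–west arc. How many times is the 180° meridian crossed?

Leg 1: -159.544° → +104.978°, shortest Δλ = -95.478° (west) — crosses 180°.
Leg 2: +104.978° → -155.314°, shortest Δλ = 99.708° (east) — crosses 180°.
Leg 3: -155.314° → +109.004°, shortest Δλ = -95.682° (west) — crosses 180°.
Leg 4: +109.004° → +128.816°, shortest Δλ = 19.812° (east) — does not cross 180°.
Leg 5: +128.816° → +75.656°, shortest Δλ = -53.16° (west) — does not cross 180°.
Leg 6: +75.656° → -143.284°, shortest Δλ = 141.06° (east) — crosses 180°.
Total crossings: 4.

4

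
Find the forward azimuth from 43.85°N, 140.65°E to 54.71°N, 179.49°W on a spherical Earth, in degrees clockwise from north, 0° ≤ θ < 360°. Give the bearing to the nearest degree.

Δλ = -179.49 − 140.65 = -320.14°; wrapped into (−180°, 180°]: 39.86°.
θ = atan2( sin Δλ · cos φ₂ , cos φ₁ · sin φ₂ − sin φ₁ · cos φ₂ · cos Δλ )
  = atan2(0.37027, 0.28142) = 52.764° → normalised to [0°, 360°): 52.764°.

53°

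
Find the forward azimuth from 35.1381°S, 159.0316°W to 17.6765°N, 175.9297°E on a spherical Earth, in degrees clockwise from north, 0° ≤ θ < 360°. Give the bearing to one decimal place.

Δλ = 175.9297 − -159.0316 = 334.9613°; wrapped into (−180°, 180°]: -25.0387°.
θ = atan2( sin Δλ · cos φ₂ , cos φ₁ · sin φ₂ − sin φ₁ · cos φ₂ · cos Δλ )
  = atan2(-0.40325, 0.74515) = -28.421° → normalised to [0°, 360°): 331.579°.

331.6°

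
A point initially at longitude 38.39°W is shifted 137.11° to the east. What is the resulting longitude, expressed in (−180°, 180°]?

98.72°E

Start at -38.39°; shift +137.11° → +98.72°.
+98.72° already lies in (−180°, 180°].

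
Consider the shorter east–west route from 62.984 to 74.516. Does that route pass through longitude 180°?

No

Signed shortest Δλ = ((74.516 − 62.984 + 180) mod 360) − 180 = 11.532°.
Going east by 11.532° from +62.984° reaches +74.516° without touching 180°.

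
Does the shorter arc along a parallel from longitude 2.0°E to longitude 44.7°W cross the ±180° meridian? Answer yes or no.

No

Signed shortest Δλ = ((-44.7 − 2.0 + 180) mod 360) − 180 = -46.7°.
Going west by 46.7° from +2.0° reaches -44.7° without touching 180°.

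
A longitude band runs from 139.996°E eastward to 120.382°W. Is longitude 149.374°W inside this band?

Band width going east from +139.996° to -120.382°: ((-120.382 − 139.996) mod 360) = 99.622°.
Offset of -149.374° east of the west edge: ((-149.374 − 139.996) mod 360) = 70.630°.
70.630° ≤ 99.622° ⇒ inside.

Yes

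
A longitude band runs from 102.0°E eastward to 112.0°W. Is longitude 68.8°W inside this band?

No

Band width going east from +102.0° to -112.0°: ((-112.0 − 102.0) mod 360) = 146.0°.
Offset of -68.8° east of the west edge: ((-68.8 − 102.0) mod 360) = 189.2°.
189.2° > 146.0° ⇒ outside.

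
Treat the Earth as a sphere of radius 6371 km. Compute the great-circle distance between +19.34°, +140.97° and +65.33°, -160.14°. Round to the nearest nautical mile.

Δλ = -160.14 − 140.97 = -301.11°; wrapped into (−180°, 180°]: 58.89°.
Δφ = 65.33 − 19.34 = 45.99°.
a = sin²(Δφ/2) + cos φ₁ · cos φ₂ · sin²(Δλ/2) = 0.247782.
c = 2·atan2(√a, √(1−a)) = 1.04207 rad → d = 6371·c ≈ 6639.02 km ≈ 3584.78 nmi.

3585 nmi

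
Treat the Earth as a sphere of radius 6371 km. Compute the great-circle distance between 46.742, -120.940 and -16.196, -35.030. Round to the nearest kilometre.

Δλ = -35.030 − -120.940 = 85.910°.
Δφ = -16.196 − 46.742 = -62.938°.
a = sin²(Δφ/2) + cos φ₁ · cos φ₂ · sin²(Δλ/2) = 0.578098.
c = 2·atan2(√a, √(1−a)) = 1.72763 rad → d = 6371·c ≈ 11006.76 km.

11007 km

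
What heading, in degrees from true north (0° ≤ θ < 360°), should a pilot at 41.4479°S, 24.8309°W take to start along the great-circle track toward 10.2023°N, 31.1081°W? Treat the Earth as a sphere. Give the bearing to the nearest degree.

352°

Δλ = -31.1081 − -24.8309 = -6.2772°.
θ = atan2( sin Δλ · cos φ₂ , cos φ₁ · sin φ₂ − sin φ₁ · cos φ₂ · cos Δλ )
  = atan2(-0.10761, 0.78033) = -7.852° → normalised to [0°, 360°): 352.148°.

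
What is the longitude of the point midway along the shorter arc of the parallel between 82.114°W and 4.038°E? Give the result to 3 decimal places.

39.038°W

Signed shortest Δλ from -82.114° to +4.038° is +86.152°.
Midpoint longitude = -82.114° + (+86.152°)/2 = -82.114° + 43.076° = -39.038°.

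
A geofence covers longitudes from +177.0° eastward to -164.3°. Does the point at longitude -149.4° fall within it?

No

Band width going east from +177.0° to -164.3°: ((-164.3 − 177.0) mod 360) = 18.7°.
Offset of -149.4° east of the west edge: ((-149.4 − 177.0) mod 360) = 33.6°.
33.6° > 18.7° ⇒ outside.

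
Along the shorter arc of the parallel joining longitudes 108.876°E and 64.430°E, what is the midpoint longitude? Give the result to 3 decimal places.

86.653°E

Signed shortest Δλ from +108.876° to +64.430° is -44.446°.
Midpoint longitude = +108.876° + (-44.446°)/2 = +108.876° − 22.223° = +86.653°.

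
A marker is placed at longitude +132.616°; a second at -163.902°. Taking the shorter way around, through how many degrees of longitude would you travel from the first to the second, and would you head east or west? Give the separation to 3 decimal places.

63.482° east

Raw difference: -163.902 − 132.616 = -296.518°.
Normalise into (−180°, 180°]: -296.518° + 360° = 63.482°.
Positive ⇒ the second point lies to the east; separation 63.482°.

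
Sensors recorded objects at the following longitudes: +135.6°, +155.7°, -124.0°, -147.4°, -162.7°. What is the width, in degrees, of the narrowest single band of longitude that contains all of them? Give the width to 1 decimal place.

Sort the longitudes: -162.7°, -147.4°, -124.0°, +135.6°, +155.7°.
Eastward gaps between consecutive values (wrapping around): 15.3°, 23.4°, 259.6°, 20.1°, 41.6°.
Largest gap = 259.6° ⇒ minimal covering band is its complement: 360° − 259.6° = 100.4°.
Band runs from +135.6° eastward to -124.0°, crossing the antimeridian.

100.4°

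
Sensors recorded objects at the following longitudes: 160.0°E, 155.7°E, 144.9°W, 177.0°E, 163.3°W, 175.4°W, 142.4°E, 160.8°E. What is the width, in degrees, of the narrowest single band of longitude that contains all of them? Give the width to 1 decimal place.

Sort the longitudes: -175.4°, -163.3°, -144.9°, +142.4°, +155.7°, +160.0°, +160.8°, +177.0°.
Eastward gaps between consecutive values (wrapping around): 12.1°, 18.4°, 287.3°, 13.3°, 4.3°, 0.8°, 16.2°, 7.6°.
Largest gap = 287.3° ⇒ minimal covering band is its complement: 360° − 287.3° = 72.7°.
Band runs from +142.4° eastward to -144.9°, crossing the antimeridian.

72.7°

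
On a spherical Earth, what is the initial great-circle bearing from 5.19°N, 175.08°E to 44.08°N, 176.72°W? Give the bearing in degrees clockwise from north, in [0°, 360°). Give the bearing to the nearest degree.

9°

Δλ = -176.72 − 175.08 = -351.80°; wrapped into (−180°, 180°]: 8.20°.
θ = atan2( sin Δλ · cos φ₂ , cos φ₁ · sin φ₂ − sin φ₁ · cos φ₂ · cos Δλ )
  = atan2(0.10246, 0.62849) = 9.259° → normalised to [0°, 360°): 9.259°.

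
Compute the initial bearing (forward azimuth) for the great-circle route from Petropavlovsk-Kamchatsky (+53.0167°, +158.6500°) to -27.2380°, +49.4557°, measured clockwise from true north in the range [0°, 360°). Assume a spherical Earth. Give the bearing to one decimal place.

267.1°

Δλ = 49.4557 − 158.6500 = -109.1943°.
θ = atan2( sin Δλ · cos φ₂ , cos φ₁ · sin φ₂ − sin φ₁ · cos φ₂ · cos Δλ )
  = atan2(-0.83969, -0.04183) = -92.852° → normalised to [0°, 360°): 267.148°.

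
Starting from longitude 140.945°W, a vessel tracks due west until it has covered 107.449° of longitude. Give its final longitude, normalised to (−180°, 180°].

111.606°E

Start at -140.945°; shift −107.449° → -248.394°.
-248.394° lies outside (−180°, 180°]; add 360° → +111.606°.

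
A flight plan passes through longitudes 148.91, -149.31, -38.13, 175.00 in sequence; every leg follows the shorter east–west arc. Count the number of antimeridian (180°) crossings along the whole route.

Leg 1: +148.91° → -149.31°, shortest Δλ = 61.78° (east) — crosses 180°.
Leg 2: -149.31° → -38.13°, shortest Δλ = 111.18° (east) — does not cross 180°.
Leg 3: -38.13° → +175.00°, shortest Δλ = -146.87° (west) — crosses 180°.
Total crossings: 2.

2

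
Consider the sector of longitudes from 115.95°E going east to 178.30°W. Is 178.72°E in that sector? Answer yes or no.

Yes

Band width going east from +115.95° to -178.30°: ((-178.30 − 115.95) mod 360) = 65.75°.
Offset of +178.72° east of the west edge: ((178.72 − 115.95) mod 360) = 62.77°.
62.77° ≤ 65.75° ⇒ inside.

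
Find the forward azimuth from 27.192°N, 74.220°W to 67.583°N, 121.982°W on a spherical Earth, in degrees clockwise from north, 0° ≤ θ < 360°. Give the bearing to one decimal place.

338.2°

Δλ = -121.982 − -74.220 = -47.762°.
θ = atan2( sin Δλ · cos φ₂ , cos φ₁ · sin φ₂ − sin φ₁ · cos φ₂ · cos Δλ )
  = atan2(-0.28233, 0.70512) = -21.821° → normalised to [0°, 360°): 338.179°.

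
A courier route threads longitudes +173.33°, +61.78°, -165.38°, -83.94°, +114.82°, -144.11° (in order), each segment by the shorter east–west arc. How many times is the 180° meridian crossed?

3

Leg 1: +173.33° → +61.78°, shortest Δλ = -111.55° (west) — does not cross 180°.
Leg 2: +61.78° → -165.38°, shortest Δλ = 132.84° (east) — crosses 180°.
Leg 3: -165.38° → -83.94°, shortest Δλ = 81.44° (east) — does not cross 180°.
Leg 4: -83.94° → +114.82°, shortest Δλ = -161.24° (west) — crosses 180°.
Leg 5: +114.82° → -144.11°, shortest Δλ = 101.07° (east) — crosses 180°.
Total crossings: 3.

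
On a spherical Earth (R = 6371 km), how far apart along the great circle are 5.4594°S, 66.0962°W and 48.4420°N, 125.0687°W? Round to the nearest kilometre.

Δλ = -125.0687 − -66.0962 = -58.9725°.
Δφ = 48.4420 − -5.4594 = 53.9014°.
a = sin²(Δφ/2) + cos φ₁ · cos φ₂ · sin²(Δλ/2) = 0.365403.
c = 2·atan2(√a, √(1−a)) = 1.29824 rad → d = 6371·c ≈ 8271.09 km.

8271 km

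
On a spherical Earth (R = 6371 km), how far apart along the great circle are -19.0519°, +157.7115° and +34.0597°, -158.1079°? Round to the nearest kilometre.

Δλ = -158.1079 − 157.7115 = -315.8194°; wrapped into (−180°, 180°]: 44.1806°.
Δφ = 34.0597 − -19.0519 = 53.1116°.
a = sin²(Δφ/2) + cos φ₁ · cos φ₂ · sin²(Δλ/2) = 0.310618.
c = 2·atan2(√a, √(1−a)) = 1.18234 rad → d = 6371·c ≈ 7532.67 km.

7533 km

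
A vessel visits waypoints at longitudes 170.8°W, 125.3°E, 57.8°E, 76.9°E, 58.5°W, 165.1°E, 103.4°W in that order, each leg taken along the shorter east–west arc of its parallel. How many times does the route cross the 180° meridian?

3

Leg 1: -170.8° → +125.3°, shortest Δλ = -63.9° (west) — crosses 180°.
Leg 2: +125.3° → +57.8°, shortest Δλ = -67.5° (west) — does not cross 180°.
Leg 3: +57.8° → +76.9°, shortest Δλ = 19.1° (east) — does not cross 180°.
Leg 4: +76.9° → -58.5°, shortest Δλ = -135.4° (west) — does not cross 180°.
Leg 5: -58.5° → +165.1°, shortest Δλ = -136.4° (west) — crosses 180°.
Leg 6: +165.1° → -103.4°, shortest Δλ = 91.5° (east) — crosses 180°.
Total crossings: 3.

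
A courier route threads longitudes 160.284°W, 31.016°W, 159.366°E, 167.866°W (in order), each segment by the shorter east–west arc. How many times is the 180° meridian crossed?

2

Leg 1: -160.284° → -31.016°, shortest Δλ = 129.268° (east) — does not cross 180°.
Leg 2: -31.016° → +159.366°, shortest Δλ = -169.618° (west) — crosses 180°.
Leg 3: +159.366° → -167.866°, shortest Δλ = 32.768° (east) — crosses 180°.
Total crossings: 2.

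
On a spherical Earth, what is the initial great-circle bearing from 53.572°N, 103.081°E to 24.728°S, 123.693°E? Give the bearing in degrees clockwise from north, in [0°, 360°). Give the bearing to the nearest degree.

Δλ = 123.693 − 103.081 = 20.612°.
θ = atan2( sin Δλ · cos φ₂ , cos φ₁ · sin φ₂ − sin φ₁ · cos φ₂ · cos Δλ )
  = atan2(0.31976, -0.93244) = 161.072° → normalised to [0°, 360°): 161.072°.

161°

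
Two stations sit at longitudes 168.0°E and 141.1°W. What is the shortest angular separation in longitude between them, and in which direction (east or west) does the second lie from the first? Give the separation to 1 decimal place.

Raw difference: -141.1 − 168.0 = -309.1°.
Normalise into (−180°, 180°]: -309.1° + 360° = 50.9°.
Positive ⇒ the second point lies to the east; separation 50.9°.

50.9° east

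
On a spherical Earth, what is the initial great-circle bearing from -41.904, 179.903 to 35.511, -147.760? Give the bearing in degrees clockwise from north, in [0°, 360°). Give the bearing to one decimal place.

Δλ = -147.760 − 179.903 = -327.663°; wrapped into (−180°, 180°]: 32.337°.
θ = atan2( sin Δλ · cos φ₂ , cos φ₁ · sin φ₂ − sin φ₁ · cos φ₂ · cos Δλ )
  = atan2(0.43541, 0.89166) = 26.027° → normalised to [0°, 360°): 26.027°.

26.0°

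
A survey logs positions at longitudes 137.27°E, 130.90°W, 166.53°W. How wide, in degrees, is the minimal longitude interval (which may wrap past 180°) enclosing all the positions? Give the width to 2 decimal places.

91.83°

Sort the longitudes: -166.53°, -130.90°, +137.27°.
Eastward gaps between consecutive values (wrapping around): 35.63°, 268.17°, 56.20°.
Largest gap = 268.17° ⇒ minimal covering band is its complement: 360° − 268.17° = 91.83°.
Band runs from +137.27° eastward to -130.90°, crossing the antimeridian.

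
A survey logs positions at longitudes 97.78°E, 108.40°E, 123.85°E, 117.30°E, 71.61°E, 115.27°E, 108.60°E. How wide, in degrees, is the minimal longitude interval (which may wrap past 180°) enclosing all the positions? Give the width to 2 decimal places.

Sort the longitudes: +71.61°, +97.78°, +108.40°, +108.60°, +115.27°, +117.30°, +123.85°.
Eastward gaps between consecutive values (wrapping around): 26.17°, 10.62°, 0.20°, 6.67°, 2.03°, 6.55°, 307.76°.
Largest gap = 307.76° ⇒ minimal covering band is its complement: 360° − 307.76° = 52.24°.
Band runs from +71.61° eastward to +123.85°.

52.24°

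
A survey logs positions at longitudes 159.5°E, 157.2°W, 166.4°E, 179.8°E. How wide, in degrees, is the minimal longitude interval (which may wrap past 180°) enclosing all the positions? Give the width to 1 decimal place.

43.3°

Sort the longitudes: -157.2°, +159.5°, +166.4°, +179.8°.
Eastward gaps between consecutive values (wrapping around): 316.7°, 6.9°, 13.4°, 23.0°.
Largest gap = 316.7° ⇒ minimal covering band is its complement: 360° − 316.7° = 43.3°.
Band runs from +159.5° eastward to -157.2°, crossing the antimeridian.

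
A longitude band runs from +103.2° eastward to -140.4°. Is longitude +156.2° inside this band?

Yes

Band width going east from +103.2° to -140.4°: ((-140.4 − 103.2) mod 360) = 116.4°.
Offset of +156.2° east of the west edge: ((156.2 − 103.2) mod 360) = 53.0°.
53.0° ≤ 116.4° ⇒ inside.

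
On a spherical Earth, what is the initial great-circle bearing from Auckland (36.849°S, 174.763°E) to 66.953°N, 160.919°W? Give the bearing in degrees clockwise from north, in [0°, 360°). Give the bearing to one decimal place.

Δλ = -160.919 − 174.763 = -335.682°; wrapped into (−180°, 180°]: 24.318°.
θ = atan2( sin Δλ · cos φ₂ , cos φ₁ · sin φ₂ − sin φ₁ · cos φ₂ · cos Δλ )
  = atan2(0.16121, 0.95030) = 9.628° → normalised to [0°, 360°): 9.628°.

9.6°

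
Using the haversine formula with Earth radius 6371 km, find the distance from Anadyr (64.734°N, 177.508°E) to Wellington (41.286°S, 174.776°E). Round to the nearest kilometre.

11791 km

Δλ = 174.776 − 177.508 = -2.732°.
Δφ = -41.286 − 64.734 = -106.020°.
a = sin²(Δφ/2) + cos φ₁ · cos φ₂ · sin²(Δλ/2) = 0.638169.
c = 2·atan2(√a, √(1−a)) = 1.85078 rad → d = 6371·c ≈ 11791.30 km.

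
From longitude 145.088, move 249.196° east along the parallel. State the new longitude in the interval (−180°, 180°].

+34.284°

Start at +145.088°; shift +249.196° → +394.284°.
+394.284° lies outside (−180°, 180°]; subtract 360° → +34.284°.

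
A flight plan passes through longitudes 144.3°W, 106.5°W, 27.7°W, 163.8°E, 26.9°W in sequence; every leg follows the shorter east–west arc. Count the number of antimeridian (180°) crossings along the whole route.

Leg 1: -144.3° → -106.5°, shortest Δλ = 37.8° (east) — does not cross 180°.
Leg 2: -106.5° → -27.7°, shortest Δλ = 78.8° (east) — does not cross 180°.
Leg 3: -27.7° → +163.8°, shortest Δλ = -168.5° (west) — crosses 180°.
Leg 4: +163.8° → -26.9°, shortest Δλ = 169.3° (east) — crosses 180°.
Total crossings: 2.

2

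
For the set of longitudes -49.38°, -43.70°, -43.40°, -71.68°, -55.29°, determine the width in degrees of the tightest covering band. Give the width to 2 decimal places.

28.28°

Sort the longitudes: -71.68°, -55.29°, -49.38°, -43.70°, -43.40°.
Eastward gaps between consecutive values (wrapping around): 16.39°, 5.91°, 5.68°, 0.30°, 331.72°.
Largest gap = 331.72° ⇒ minimal covering band is its complement: 360° − 331.72° = 28.28°.
Band runs from -71.68° eastward to -43.40°.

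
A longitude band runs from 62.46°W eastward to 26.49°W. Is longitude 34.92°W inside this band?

Yes

Band width going east from -62.46° to -26.49°: ((-26.49 − -62.46) mod 360) = 35.97°.
Offset of -34.92° east of the west edge: ((-34.92 − -62.46) mod 360) = 27.54°.
27.54° ≤ 35.97° ⇒ inside.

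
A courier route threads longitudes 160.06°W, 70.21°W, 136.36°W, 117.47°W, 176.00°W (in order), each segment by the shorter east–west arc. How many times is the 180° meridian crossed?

0

Leg 1: -160.06° → -70.21°, shortest Δλ = 89.85° (east) — does not cross 180°.
Leg 2: -70.21° → -136.36°, shortest Δλ = -66.15° (west) — does not cross 180°.
Leg 3: -136.36° → -117.47°, shortest Δλ = 18.89° (east) — does not cross 180°.
Leg 4: -117.47° → -176.00°, shortest Δλ = -58.53° (west) — does not cross 180°.
Total crossings: 0.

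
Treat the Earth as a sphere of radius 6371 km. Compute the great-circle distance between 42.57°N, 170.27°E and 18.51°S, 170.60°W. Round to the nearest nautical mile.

3817 nmi

Δλ = -170.60 − 170.27 = -340.87°; wrapped into (−180°, 180°]: 19.13°.
Δφ = -18.51 − 42.57 = -61.08°.
a = sin²(Δφ/2) + cos φ₁ · cos φ₂ · sin²(Δλ/2) = 0.277488.
c = 2·atan2(√a, √(1−a)) = 1.10960 rad → d = 6371·c ≈ 7069.24 km ≈ 3817.08 nmi.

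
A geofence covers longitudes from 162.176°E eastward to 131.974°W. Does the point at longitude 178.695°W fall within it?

Yes

Band width going east from +162.176° to -131.974°: ((-131.974 − 162.176) mod 360) = 65.850°.
Offset of -178.695° east of the west edge: ((-178.695 − 162.176) mod 360) = 19.129°.
19.129° ≤ 65.850° ⇒ inside.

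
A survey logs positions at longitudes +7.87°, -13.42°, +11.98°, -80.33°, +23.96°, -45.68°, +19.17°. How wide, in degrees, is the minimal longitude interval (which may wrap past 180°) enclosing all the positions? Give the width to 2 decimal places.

104.29°

Sort the longitudes: -80.33°, -45.68°, -13.42°, +7.87°, +11.98°, +19.17°, +23.96°.
Eastward gaps between consecutive values (wrapping around): 34.65°, 32.26°, 21.29°, 4.11°, 7.19°, 4.79°, 255.71°.
Largest gap = 255.71° ⇒ minimal covering band is its complement: 360° − 255.71° = 104.29°.
Band runs from -80.33° eastward to +23.96°.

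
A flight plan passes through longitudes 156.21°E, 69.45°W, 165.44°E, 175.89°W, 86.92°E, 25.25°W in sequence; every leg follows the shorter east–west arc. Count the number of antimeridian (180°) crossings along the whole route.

4

Leg 1: +156.21° → -69.45°, shortest Δλ = 134.34° (east) — crosses 180°.
Leg 2: -69.45° → +165.44°, shortest Δλ = -125.11° (west) — crosses 180°.
Leg 3: +165.44° → -175.89°, shortest Δλ = 18.67° (east) — crosses 180°.
Leg 4: -175.89° → +86.92°, shortest Δλ = -97.19° (west) — crosses 180°.
Leg 5: +86.92° → -25.25°, shortest Δλ = -112.17° (west) — does not cross 180°.
Total crossings: 4.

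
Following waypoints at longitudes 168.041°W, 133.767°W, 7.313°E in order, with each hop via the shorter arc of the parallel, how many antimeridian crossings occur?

0

Leg 1: -168.041° → -133.767°, shortest Δλ = 34.274° (east) — does not cross 180°.
Leg 2: -133.767° → +7.313°, shortest Δλ = 141.08° (east) — does not cross 180°.
Total crossings: 0.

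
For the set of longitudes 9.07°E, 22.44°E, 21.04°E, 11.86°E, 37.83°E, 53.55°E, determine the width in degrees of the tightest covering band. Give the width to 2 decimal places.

44.48°

Sort the longitudes: +9.07°, +11.86°, +21.04°, +22.44°, +37.83°, +53.55°.
Eastward gaps between consecutive values (wrapping around): 2.79°, 9.18°, 1.40°, 15.39°, 15.72°, 315.52°.
Largest gap = 315.52° ⇒ minimal covering band is its complement: 360° − 315.52° = 44.48°.
Band runs from +9.07° eastward to +53.55°.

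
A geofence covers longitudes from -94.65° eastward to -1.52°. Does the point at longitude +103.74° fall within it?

No

Band width going east from -94.65° to -1.52°: ((-1.52 − -94.65) mod 360) = 93.13°.
Offset of +103.74° east of the west edge: ((103.74 − -94.65) mod 360) = 198.39°.
198.39° > 93.13° ⇒ outside.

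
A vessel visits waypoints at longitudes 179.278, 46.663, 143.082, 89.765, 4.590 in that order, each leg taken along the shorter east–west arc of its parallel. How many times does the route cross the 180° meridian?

Leg 1: +179.278° → +46.663°, shortest Δλ = -132.615° (west) — does not cross 180°.
Leg 2: +46.663° → +143.082°, shortest Δλ = 96.419° (east) — does not cross 180°.
Leg 3: +143.082° → +89.765°, shortest Δλ = -53.317° (west) — does not cross 180°.
Leg 4: +89.765° → +4.590°, shortest Δλ = -85.175° (west) — does not cross 180°.
Total crossings: 0.

0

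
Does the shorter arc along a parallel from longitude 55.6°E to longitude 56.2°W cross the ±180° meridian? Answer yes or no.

Signed shortest Δλ = ((-56.2 − 55.6 + 180) mod 360) − 180 = -111.8°.
Going west by 111.8° from +55.6° reaches -56.2° without touching 180°.

No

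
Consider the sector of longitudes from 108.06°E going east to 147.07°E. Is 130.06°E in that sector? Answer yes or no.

Yes

Band width going east from +108.06° to +147.07°: ((147.07 − 108.06) mod 360) = 39.01°.
Offset of +130.06° east of the west edge: ((130.06 − 108.06) mod 360) = 22.00°.
22.00° ≤ 39.01° ⇒ inside.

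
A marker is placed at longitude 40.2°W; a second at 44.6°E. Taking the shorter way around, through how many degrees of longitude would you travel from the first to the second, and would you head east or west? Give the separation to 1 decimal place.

Raw difference: 44.6 − -40.2 = 84.8°.
Normalise into (−180°, 180°]: 84.8° stays 84.8°.
Positive ⇒ the second point lies to the east; separation 84.8°.

84.8° east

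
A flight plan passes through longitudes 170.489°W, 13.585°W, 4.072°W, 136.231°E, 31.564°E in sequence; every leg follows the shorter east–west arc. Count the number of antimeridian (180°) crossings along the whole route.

Leg 1: -170.489° → -13.585°, shortest Δλ = 156.904° (east) — does not cross 180°.
Leg 2: -13.585° → -4.072°, shortest Δλ = 9.513° (east) — does not cross 180°.
Leg 3: -4.072° → +136.231°, shortest Δλ = 140.303° (east) — does not cross 180°.
Leg 4: +136.231° → +31.564°, shortest Δλ = -104.667° (west) — does not cross 180°.
Total crossings: 0.

0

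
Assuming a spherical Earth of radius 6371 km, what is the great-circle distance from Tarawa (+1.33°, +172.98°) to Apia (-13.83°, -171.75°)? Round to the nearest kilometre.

2382 km

Δλ = -171.75 − 172.98 = -344.73°; wrapped into (−180°, 180°]: 15.27°.
Δφ = -13.83 − 1.33 = -15.16°.
a = sin²(Δφ/2) + cos φ₁ · cos φ₂ · sin²(Δλ/2) = 0.034536.
c = 2·atan2(√a, √(1−a)) = 0.37385 rad → d = 6371·c ≈ 2381.81 km.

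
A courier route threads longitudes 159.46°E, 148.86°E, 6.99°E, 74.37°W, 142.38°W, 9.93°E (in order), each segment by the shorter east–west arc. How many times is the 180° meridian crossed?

0

Leg 1: +159.46° → +148.86°, shortest Δλ = -10.6° (west) — does not cross 180°.
Leg 2: +148.86° → +6.99°, shortest Δλ = -141.87° (west) — does not cross 180°.
Leg 3: +6.99° → -74.37°, shortest Δλ = -81.36° (west) — does not cross 180°.
Leg 4: -74.37° → -142.38°, shortest Δλ = -68.01° (west) — does not cross 180°.
Leg 5: -142.38° → +9.93°, shortest Δλ = 152.31° (east) — does not cross 180°.
Total crossings: 0.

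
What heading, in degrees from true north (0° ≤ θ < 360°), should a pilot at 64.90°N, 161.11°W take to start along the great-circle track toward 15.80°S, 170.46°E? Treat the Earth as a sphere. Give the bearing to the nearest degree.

Δλ = 170.46 − -161.11 = 331.57°; wrapped into (−180°, 180°]: -28.43°.
θ = atan2( sin Δλ · cos φ₂ , cos φ₁ · sin φ₂ − sin φ₁ · cos φ₂ · cos Δλ )
  = atan2(-0.45810, -0.88177) = -152.547° → normalised to [0°, 360°): 207.453°.

207°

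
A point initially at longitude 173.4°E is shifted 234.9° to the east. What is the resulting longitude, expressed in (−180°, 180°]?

48.3°E

Start at +173.4°; shift +234.9° → +408.3°.
+408.3° lies outside (−180°, 180°]; subtract 360° → +48.3°.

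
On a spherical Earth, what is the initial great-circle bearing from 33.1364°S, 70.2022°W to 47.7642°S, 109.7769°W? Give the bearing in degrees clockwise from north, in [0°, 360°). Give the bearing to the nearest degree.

Δλ = -109.7769 − -70.2022 = -39.5747°.
θ = atan2( sin Δλ · cos φ₂ , cos φ₁ · sin φ₂ − sin φ₁ · cos φ₂ · cos Δλ )
  = atan2(-0.42824, -0.33676) = -128.181° → normalised to [0°, 360°): 231.819°.

232°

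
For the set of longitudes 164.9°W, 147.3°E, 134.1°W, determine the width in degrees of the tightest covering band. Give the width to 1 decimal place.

Sort the longitudes: -164.9°, -134.1°, +147.3°.
Eastward gaps between consecutive values (wrapping around): 30.8°, 281.4°, 47.8°.
Largest gap = 281.4° ⇒ minimal covering band is its complement: 360° − 281.4° = 78.6°.
Band runs from +147.3° eastward to -134.1°, crossing the antimeridian.

78.6°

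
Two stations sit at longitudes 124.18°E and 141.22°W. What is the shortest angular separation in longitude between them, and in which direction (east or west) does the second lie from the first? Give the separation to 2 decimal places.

94.60° east

Raw difference: -141.22 − 124.18 = -265.4°.
Normalise into (−180°, 180°]: -265.4° + 360° = 94.6°.
Positive ⇒ the second point lies to the east; separation 94.60°.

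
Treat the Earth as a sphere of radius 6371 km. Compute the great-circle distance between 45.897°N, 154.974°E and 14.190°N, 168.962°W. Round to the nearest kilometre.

4873 km

Δλ = -168.962 − 154.974 = -323.936°; wrapped into (−180°, 180°]: 36.064°.
Δφ = 14.190 − 45.897 = -31.707°.
a = sin²(Δφ/2) + cos φ₁ · cos φ₂ · sin²(Δλ/2) = 0.139278.
c = 2·atan2(√a, √(1−a)) = 0.76491 rad → d = 6371·c ≈ 4873.24 km.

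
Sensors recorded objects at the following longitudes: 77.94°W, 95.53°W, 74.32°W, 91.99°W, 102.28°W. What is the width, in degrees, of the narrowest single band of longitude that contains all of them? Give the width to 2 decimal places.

Sort the longitudes: -102.28°, -95.53°, -91.99°, -77.94°, -74.32°.
Eastward gaps between consecutive values (wrapping around): 6.75°, 3.54°, 14.05°, 3.62°, 332.04°.
Largest gap = 332.04° ⇒ minimal covering band is its complement: 360° − 332.04° = 27.96°.
Band runs from -102.28° eastward to -74.32°.

27.96°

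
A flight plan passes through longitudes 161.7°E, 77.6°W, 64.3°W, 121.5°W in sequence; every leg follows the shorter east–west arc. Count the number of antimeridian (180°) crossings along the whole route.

Leg 1: +161.7° → -77.6°, shortest Δλ = 120.7° (east) — crosses 180°.
Leg 2: -77.6° → -64.3°, shortest Δλ = 13.3° (east) — does not cross 180°.
Leg 3: -64.3° → -121.5°, shortest Δλ = -57.2° (west) — does not cross 180°.
Total crossings: 1.

1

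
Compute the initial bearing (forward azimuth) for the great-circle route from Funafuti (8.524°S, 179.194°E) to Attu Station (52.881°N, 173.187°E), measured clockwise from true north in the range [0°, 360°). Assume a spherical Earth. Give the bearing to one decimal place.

355.9°

Δλ = 173.187 − 179.194 = -6.007°.
θ = atan2( sin Δλ · cos φ₂ , cos φ₁ · sin φ₂ − sin φ₁ · cos φ₂ · cos Δλ )
  = atan2(-0.06315, 0.87753) = -4.116° → normalised to [0°, 360°): 355.884°.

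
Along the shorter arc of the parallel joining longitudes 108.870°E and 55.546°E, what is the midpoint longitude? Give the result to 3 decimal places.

Signed shortest Δλ from +108.870° to +55.546° is -53.324°.
Midpoint longitude = +108.870° + (-53.324°)/2 = +108.870° − 26.662° = +82.208°.

82.208°E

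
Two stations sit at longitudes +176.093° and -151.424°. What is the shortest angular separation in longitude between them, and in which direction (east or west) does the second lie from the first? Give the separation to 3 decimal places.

Raw difference: -151.424 − 176.093 = -327.517°.
Normalise into (−180°, 180°]: -327.517° + 360° = 32.483°.
Positive ⇒ the second point lies to the east; separation 32.483°.

32.483° east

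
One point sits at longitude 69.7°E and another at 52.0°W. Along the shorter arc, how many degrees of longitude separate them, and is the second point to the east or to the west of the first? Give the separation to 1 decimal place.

Raw difference: -52.0 − 69.7 = -121.7°.
Normalise into (−180°, 180°]: -121.7° stays -121.7°.
Negative ⇒ the second point lies to the west; separation 121.7°.

121.7° west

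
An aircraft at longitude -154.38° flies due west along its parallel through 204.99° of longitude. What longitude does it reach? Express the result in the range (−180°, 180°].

+0.63°

Start at -154.38°; shift −204.99° → -359.37°.
-359.37° lies outside (−180°, 180°]; add 360° → +0.63°.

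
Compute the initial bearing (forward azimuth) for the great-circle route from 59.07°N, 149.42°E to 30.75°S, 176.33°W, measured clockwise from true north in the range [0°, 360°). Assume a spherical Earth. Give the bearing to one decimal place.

Δλ = -176.33 − 149.42 = -325.75°; wrapped into (−180°, 180°]: 34.25°.
θ = atan2( sin Δλ · cos φ₂ , cos φ₁ · sin φ₂ − sin φ₁ · cos φ₂ · cos Δλ )
  = atan2(0.48368, -0.87216) = 150.988° → normalised to [0°, 360°): 150.988°.

151.0°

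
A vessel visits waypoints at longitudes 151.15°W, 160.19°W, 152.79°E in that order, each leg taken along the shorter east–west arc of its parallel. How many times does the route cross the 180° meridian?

1

Leg 1: -151.15° → -160.19°, shortest Δλ = -9.04° (west) — does not cross 180°.
Leg 2: -160.19° → +152.79°, shortest Δλ = -47.02° (west) — crosses 180°.
Total crossings: 1.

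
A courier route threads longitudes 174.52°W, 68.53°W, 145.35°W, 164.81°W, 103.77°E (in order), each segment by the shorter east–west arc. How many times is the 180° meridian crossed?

Leg 1: -174.52° → -68.53°, shortest Δλ = 105.99° (east) — does not cross 180°.
Leg 2: -68.53° → -145.35°, shortest Δλ = -76.82° (west) — does not cross 180°.
Leg 3: -145.35° → -164.81°, shortest Δλ = -19.46° (west) — does not cross 180°.
Leg 4: -164.81° → +103.77°, shortest Δλ = -91.42° (west) — crosses 180°.
Total crossings: 1.

1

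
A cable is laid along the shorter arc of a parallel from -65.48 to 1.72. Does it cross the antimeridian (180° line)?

Signed shortest Δλ = ((1.72 − -65.48 + 180) mod 360) − 180 = 67.2°.
Going east by 67.2° from -65.48° reaches +1.72° without touching 180°.

No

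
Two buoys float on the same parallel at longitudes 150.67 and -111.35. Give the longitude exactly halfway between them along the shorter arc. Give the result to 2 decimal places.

-160.34°

Signed shortest Δλ from +150.67° to -111.35° is +97.98°.
Midpoint longitude = +150.67° + (+97.98°)/2 = +150.67° + 48.99° = +199.66°.
Normalise into (−180°, 180°]: -160.34°.
(The naïve average (+150.67 + -111.35)/2 = 19.66° is on the wrong side of the globe.)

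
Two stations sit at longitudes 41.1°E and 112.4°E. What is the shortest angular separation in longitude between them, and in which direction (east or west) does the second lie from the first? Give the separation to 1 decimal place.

71.3° east

Raw difference: 112.4 − 41.1 = 71.3°.
Normalise into (−180°, 180°]: 71.3° stays 71.3°.
Positive ⇒ the second point lies to the east; separation 71.3°.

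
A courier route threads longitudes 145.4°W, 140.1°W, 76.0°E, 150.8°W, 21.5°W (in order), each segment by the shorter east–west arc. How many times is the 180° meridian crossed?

2

Leg 1: -145.4° → -140.1°, shortest Δλ = 5.3° (east) — does not cross 180°.
Leg 2: -140.1° → +76.0°, shortest Δλ = -143.9° (west) — crosses 180°.
Leg 3: +76.0° → -150.8°, shortest Δλ = 133.2° (east) — crosses 180°.
Leg 4: -150.8° → -21.5°, shortest Δλ = 129.3° (east) — does not cross 180°.
Total crossings: 2.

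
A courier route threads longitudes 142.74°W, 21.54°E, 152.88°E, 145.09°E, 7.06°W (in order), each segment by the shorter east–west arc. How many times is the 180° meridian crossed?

0

Leg 1: -142.74° → +21.54°, shortest Δλ = 164.28° (east) — does not cross 180°.
Leg 2: +21.54° → +152.88°, shortest Δλ = 131.34° (east) — does not cross 180°.
Leg 3: +152.88° → +145.09°, shortest Δλ = -7.79° (west) — does not cross 180°.
Leg 4: +145.09° → -7.06°, shortest Δλ = -152.15° (west) — does not cross 180°.
Total crossings: 0.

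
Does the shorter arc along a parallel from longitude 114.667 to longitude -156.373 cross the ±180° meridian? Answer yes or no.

Yes

Naïve |-156.373 − 114.667| = 271.04° > 180°, so the shorter arc goes the other way round — across 180°.
Signed shortest Δλ = ((-156.373 − 114.667 + 180) mod 360) − 180 = 88.96°.
Going east by 88.96° from +114.667° passes through 180° before reaching -156.373°.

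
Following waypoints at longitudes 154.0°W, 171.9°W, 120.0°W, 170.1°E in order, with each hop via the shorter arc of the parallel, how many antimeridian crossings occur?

1

Leg 1: -154.0° → -171.9°, shortest Δλ = -17.9° (west) — does not cross 180°.
Leg 2: -171.9° → -120.0°, shortest Δλ = 51.9° (east) — does not cross 180°.
Leg 3: -120.0° → +170.1°, shortest Δλ = -69.9° (west) — crosses 180°.
Total crossings: 1.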